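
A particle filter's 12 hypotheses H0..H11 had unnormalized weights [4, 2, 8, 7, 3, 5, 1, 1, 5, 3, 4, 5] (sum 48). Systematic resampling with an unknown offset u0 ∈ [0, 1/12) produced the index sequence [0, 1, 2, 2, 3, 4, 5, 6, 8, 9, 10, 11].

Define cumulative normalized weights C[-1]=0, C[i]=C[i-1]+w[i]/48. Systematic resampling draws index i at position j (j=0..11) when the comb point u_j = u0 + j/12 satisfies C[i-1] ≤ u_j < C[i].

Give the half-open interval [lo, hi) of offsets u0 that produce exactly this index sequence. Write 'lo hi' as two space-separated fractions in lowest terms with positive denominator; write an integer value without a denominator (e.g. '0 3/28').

C = [1/12, 1/8, 7/24, 7/16, 1/2, 29/48, 5/8, 31/48, 3/4, 13/16, 43/48, 1]
j=0 picked index 0: u0 ∈ [0, 1/12)
j=1 picked index 1: u0 ∈ [0, 1/24)
j=2 picked index 2: u0 ∈ [-1/24, 1/8)
j=3 picked index 2: u0 ∈ [-1/8, 1/24)
j=4 picked index 3: u0 ∈ [-1/24, 5/48)
j=5 picked index 4: u0 ∈ [1/48, 1/12)
j=6 picked index 5: u0 ∈ [0, 5/48)
j=7 picked index 6: u0 ∈ [1/48, 1/24)
j=8 picked index 8: u0 ∈ [-1/48, 1/12)
j=9 picked index 9: u0 ∈ [0, 1/16)
j=10 picked index 10: u0 ∈ [-1/48, 1/16)
j=11 picked index 11: u0 ∈ [-1/48, 1/12)
intersection: [1/48, 1/24)

1/48 1/24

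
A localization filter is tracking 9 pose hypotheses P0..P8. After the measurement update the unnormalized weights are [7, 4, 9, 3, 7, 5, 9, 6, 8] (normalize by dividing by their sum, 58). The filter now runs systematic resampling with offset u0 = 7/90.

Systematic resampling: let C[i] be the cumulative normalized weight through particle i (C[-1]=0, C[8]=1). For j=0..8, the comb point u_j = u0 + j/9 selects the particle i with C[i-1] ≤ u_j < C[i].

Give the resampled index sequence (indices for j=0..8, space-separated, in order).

0 1 2 4 5 6 6 7 8

C = [7/58, 11/58, 10/29, 23/58, 15/29, 35/58, 22/29, 25/29, 1]
j=0: u_0=7/90 ∈ [0, 7/58) → index 0
j=1: u_1=17/90 ∈ [7/58, 11/58) → index 1
j=2: u_2=3/10 ∈ [11/58, 10/29) → index 2
j=3: u_3=37/90 ∈ [23/58, 15/29) → index 4
j=4: u_4=47/90 ∈ [15/29, 35/58) → index 5
j=5: u_5=19/30 ∈ [35/58, 22/29) → index 6
j=6: u_6=67/90 ∈ [35/58, 22/29) → index 6
j=7: u_7=77/90 ∈ [22/29, 25/29) → index 7
j=8: u_8=29/30 ∈ [25/29, 1) → index 8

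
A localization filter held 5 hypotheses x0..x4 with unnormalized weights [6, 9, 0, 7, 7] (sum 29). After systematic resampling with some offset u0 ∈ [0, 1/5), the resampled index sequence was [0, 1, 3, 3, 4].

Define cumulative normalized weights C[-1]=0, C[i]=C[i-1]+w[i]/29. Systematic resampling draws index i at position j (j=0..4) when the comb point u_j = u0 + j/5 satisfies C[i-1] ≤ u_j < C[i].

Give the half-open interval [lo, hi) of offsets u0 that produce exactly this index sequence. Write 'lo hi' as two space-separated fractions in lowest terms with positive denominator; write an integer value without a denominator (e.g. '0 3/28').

C = [6/29, 15/29, 15/29, 22/29, 1]
j=0 picked index 0: u0 ∈ [0, 6/29)
j=1 picked index 1: u0 ∈ [1/145, 46/145)
j=2 picked index 3: u0 ∈ [17/145, 52/145)
j=3 picked index 3: u0 ∈ [-12/145, 23/145)
j=4 picked index 4: u0 ∈ [-6/145, 1/5)
intersection: [17/145, 23/145)

17/145 23/145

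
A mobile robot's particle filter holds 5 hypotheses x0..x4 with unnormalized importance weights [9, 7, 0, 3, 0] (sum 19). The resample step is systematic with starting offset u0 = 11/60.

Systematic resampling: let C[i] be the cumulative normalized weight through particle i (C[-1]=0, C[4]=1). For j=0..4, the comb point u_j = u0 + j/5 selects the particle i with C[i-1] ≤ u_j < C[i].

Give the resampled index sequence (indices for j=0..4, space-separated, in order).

0 0 1 1 3

C = [9/19, 16/19, 16/19, 1, 1]
j=0: u_0=11/60 ∈ [0, 9/19) → index 0
j=1: u_1=23/60 ∈ [0, 9/19) → index 0
j=2: u_2=7/12 ∈ [9/19, 16/19) → index 1
j=3: u_3=47/60 ∈ [9/19, 16/19) → index 1
j=4: u_4=59/60 ∈ [16/19, 1) → index 3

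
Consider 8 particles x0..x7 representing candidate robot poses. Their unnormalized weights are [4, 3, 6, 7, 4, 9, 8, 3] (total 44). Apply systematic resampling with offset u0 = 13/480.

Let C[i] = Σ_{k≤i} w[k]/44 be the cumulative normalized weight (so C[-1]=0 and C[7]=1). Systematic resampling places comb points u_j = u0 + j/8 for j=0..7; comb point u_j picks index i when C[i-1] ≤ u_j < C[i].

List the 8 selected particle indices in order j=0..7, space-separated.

C = [1/11, 7/44, 13/44, 5/11, 6/11, 3/4, 41/44, 1]
j=0: u_0=13/480 ∈ [0, 1/11) → index 0
j=1: u_1=73/480 ∈ [1/11, 7/44) → index 1
j=2: u_2=133/480 ∈ [7/44, 13/44) → index 2
j=3: u_3=193/480 ∈ [13/44, 5/11) → index 3
j=4: u_4=253/480 ∈ [5/11, 6/11) → index 4
j=5: u_5=313/480 ∈ [6/11, 3/4) → index 5
j=6: u_6=373/480 ∈ [3/4, 41/44) → index 6
j=7: u_7=433/480 ∈ [3/4, 41/44) → index 6

0 1 2 3 4 5 6 6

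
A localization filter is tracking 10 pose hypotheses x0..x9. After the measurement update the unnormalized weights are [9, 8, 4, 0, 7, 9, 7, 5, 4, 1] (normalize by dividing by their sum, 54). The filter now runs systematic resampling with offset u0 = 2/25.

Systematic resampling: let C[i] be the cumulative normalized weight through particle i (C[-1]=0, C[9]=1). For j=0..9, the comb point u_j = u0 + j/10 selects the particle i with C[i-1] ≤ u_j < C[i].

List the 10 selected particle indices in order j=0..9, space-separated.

C = [1/6, 17/54, 7/18, 7/18, 14/27, 37/54, 22/27, 49/54, 53/54, 1]
j=0: u_0=2/25 ∈ [0, 1/6) → index 0
j=1: u_1=9/50 ∈ [1/6, 17/54) → index 1
j=2: u_2=7/25 ∈ [1/6, 17/54) → index 1
j=3: u_3=19/50 ∈ [17/54, 7/18) → index 2
j=4: u_4=12/25 ∈ [7/18, 14/27) → index 4
j=5: u_5=29/50 ∈ [14/27, 37/54) → index 5
j=6: u_6=17/25 ∈ [14/27, 37/54) → index 5
j=7: u_7=39/50 ∈ [37/54, 22/27) → index 6
j=8: u_8=22/25 ∈ [22/27, 49/54) → index 7
j=9: u_9=49/50 ∈ [49/54, 53/54) → index 8

0 1 1 2 4 5 5 6 7 8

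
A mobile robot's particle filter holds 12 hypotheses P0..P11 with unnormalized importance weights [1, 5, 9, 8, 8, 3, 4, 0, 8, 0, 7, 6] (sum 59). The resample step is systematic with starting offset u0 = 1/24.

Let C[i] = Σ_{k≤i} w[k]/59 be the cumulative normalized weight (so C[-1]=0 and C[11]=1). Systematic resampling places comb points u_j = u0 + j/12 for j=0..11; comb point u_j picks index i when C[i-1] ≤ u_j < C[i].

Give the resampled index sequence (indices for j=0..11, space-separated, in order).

C = [1/59, 6/59, 15/59, 23/59, 31/59, 34/59, 38/59, 38/59, 46/59, 46/59, 53/59, 1]
j=0: u_0=1/24 ∈ [1/59, 6/59) → index 1
j=1: u_1=1/8 ∈ [6/59, 15/59) → index 2
j=2: u_2=5/24 ∈ [6/59, 15/59) → index 2
j=3: u_3=7/24 ∈ [15/59, 23/59) → index 3
j=4: u_4=3/8 ∈ [15/59, 23/59) → index 3
j=5: u_5=11/24 ∈ [23/59, 31/59) → index 4
j=6: u_6=13/24 ∈ [31/59, 34/59) → index 5
j=7: u_7=5/8 ∈ [34/59, 38/59) → index 6
j=8: u_8=17/24 ∈ [38/59, 46/59) → index 8
j=9: u_9=19/24 ∈ [46/59, 53/59) → index 10
j=10: u_10=7/8 ∈ [46/59, 53/59) → index 10
j=11: u_11=23/24 ∈ [53/59, 1) → index 11

1 2 2 3 3 4 5 6 8 10 10 11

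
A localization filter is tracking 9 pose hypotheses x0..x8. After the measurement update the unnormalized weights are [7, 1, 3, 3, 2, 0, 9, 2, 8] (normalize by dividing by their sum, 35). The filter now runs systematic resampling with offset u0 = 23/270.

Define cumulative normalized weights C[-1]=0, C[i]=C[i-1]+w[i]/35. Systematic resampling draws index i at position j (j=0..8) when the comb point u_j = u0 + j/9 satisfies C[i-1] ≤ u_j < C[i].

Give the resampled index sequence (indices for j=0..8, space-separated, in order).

C = [1/5, 8/35, 11/35, 2/5, 16/35, 16/35, 5/7, 27/35, 1]
j=0: u_0=23/270 ∈ [0, 1/5) → index 0
j=1: u_1=53/270 ∈ [0, 1/5) → index 0
j=2: u_2=83/270 ∈ [8/35, 11/35) → index 2
j=3: u_3=113/270 ∈ [2/5, 16/35) → index 4
j=4: u_4=143/270 ∈ [16/35, 5/7) → index 6
j=5: u_5=173/270 ∈ [16/35, 5/7) → index 6
j=6: u_6=203/270 ∈ [5/7, 27/35) → index 7
j=7: u_7=233/270 ∈ [27/35, 1) → index 8
j=8: u_8=263/270 ∈ [27/35, 1) → index 8

0 0 2 4 6 6 7 8 8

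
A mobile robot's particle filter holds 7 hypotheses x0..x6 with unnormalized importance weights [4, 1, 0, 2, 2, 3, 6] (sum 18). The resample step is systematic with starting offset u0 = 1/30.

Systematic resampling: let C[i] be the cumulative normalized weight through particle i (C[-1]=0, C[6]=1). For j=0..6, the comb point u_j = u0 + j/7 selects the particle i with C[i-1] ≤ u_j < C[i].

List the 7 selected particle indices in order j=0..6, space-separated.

C = [2/9, 5/18, 5/18, 7/18, 1/2, 2/3, 1]
j=0: u_0=1/30 ∈ [0, 2/9) → index 0
j=1: u_1=37/210 ∈ [0, 2/9) → index 0
j=2: u_2=67/210 ∈ [5/18, 7/18) → index 3
j=3: u_3=97/210 ∈ [7/18, 1/2) → index 4
j=4: u_4=127/210 ∈ [1/2, 2/3) → index 5
j=5: u_5=157/210 ∈ [2/3, 1) → index 6
j=6: u_6=187/210 ∈ [2/3, 1) → index 6

0 0 3 4 5 6 6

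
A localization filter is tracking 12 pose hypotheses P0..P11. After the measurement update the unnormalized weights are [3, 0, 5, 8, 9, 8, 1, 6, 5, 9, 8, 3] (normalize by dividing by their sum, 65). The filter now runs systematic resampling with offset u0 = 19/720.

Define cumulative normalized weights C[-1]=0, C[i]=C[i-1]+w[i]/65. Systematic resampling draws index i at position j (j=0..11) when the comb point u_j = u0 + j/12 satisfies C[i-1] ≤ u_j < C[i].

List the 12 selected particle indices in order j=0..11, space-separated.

C = [3/65, 3/65, 8/65, 16/65, 5/13, 33/65, 34/65, 8/13, 9/13, 54/65, 62/65, 1]
j=0: u_0=19/720 ∈ [0, 3/65) → index 0
j=1: u_1=79/720 ∈ [3/65, 8/65) → index 2
j=2: u_2=139/720 ∈ [8/65, 16/65) → index 3
j=3: u_3=199/720 ∈ [16/65, 5/13) → index 4
j=4: u_4=259/720 ∈ [16/65, 5/13) → index 4
j=5: u_5=319/720 ∈ [5/13, 33/65) → index 5
j=6: u_6=379/720 ∈ [34/65, 8/13) → index 7
j=7: u_7=439/720 ∈ [34/65, 8/13) → index 7
j=8: u_8=499/720 ∈ [9/13, 54/65) → index 9
j=9: u_9=559/720 ∈ [9/13, 54/65) → index 9
j=10: u_10=619/720 ∈ [54/65, 62/65) → index 10
j=11: u_11=679/720 ∈ [54/65, 62/65) → index 10

0 2 3 4 4 5 7 7 9 9 10 10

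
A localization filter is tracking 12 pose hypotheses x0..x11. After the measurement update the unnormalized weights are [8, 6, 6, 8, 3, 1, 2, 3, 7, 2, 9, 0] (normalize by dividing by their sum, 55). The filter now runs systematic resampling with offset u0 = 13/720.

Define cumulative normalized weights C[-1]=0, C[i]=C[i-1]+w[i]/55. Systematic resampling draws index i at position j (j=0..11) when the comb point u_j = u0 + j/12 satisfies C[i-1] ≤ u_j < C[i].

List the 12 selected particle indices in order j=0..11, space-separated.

0 0 1 2 2 3 4 6 8 8 10 10

C = [8/55, 14/55, 4/11, 28/55, 31/55, 32/55, 34/55, 37/55, 4/5, 46/55, 1, 1]
j=0: u_0=13/720 ∈ [0, 8/55) → index 0
j=1: u_1=73/720 ∈ [0, 8/55) → index 0
j=2: u_2=133/720 ∈ [8/55, 14/55) → index 1
j=3: u_3=193/720 ∈ [14/55, 4/11) → index 2
j=4: u_4=253/720 ∈ [14/55, 4/11) → index 2
j=5: u_5=313/720 ∈ [4/11, 28/55) → index 3
j=6: u_6=373/720 ∈ [28/55, 31/55) → index 4
j=7: u_7=433/720 ∈ [32/55, 34/55) → index 6
j=8: u_8=493/720 ∈ [37/55, 4/5) → index 8
j=9: u_9=553/720 ∈ [37/55, 4/5) → index 8
j=10: u_10=613/720 ∈ [46/55, 1) → index 10
j=11: u_11=673/720 ∈ [46/55, 1) → index 10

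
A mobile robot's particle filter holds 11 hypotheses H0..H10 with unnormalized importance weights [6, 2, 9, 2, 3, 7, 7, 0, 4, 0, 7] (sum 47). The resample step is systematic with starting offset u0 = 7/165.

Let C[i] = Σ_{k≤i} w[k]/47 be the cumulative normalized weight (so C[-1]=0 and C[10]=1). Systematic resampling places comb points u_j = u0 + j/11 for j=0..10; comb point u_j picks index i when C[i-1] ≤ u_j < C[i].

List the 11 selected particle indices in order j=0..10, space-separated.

C = [6/47, 8/47, 17/47, 19/47, 22/47, 29/47, 36/47, 36/47, 40/47, 40/47, 1]
j=0: u_0=7/165 ∈ [0, 6/47) → index 0
j=1: u_1=2/15 ∈ [6/47, 8/47) → index 1
j=2: u_2=37/165 ∈ [8/47, 17/47) → index 2
j=3: u_3=52/165 ∈ [8/47, 17/47) → index 2
j=4: u_4=67/165 ∈ [19/47, 22/47) → index 4
j=5: u_5=82/165 ∈ [22/47, 29/47) → index 5
j=6: u_6=97/165 ∈ [22/47, 29/47) → index 5
j=7: u_7=112/165 ∈ [29/47, 36/47) → index 6
j=8: u_8=127/165 ∈ [36/47, 40/47) → index 8
j=9: u_9=142/165 ∈ [40/47, 1) → index 10
j=10: u_10=157/165 ∈ [40/47, 1) → index 10

0 1 2 2 4 5 5 6 8 10 10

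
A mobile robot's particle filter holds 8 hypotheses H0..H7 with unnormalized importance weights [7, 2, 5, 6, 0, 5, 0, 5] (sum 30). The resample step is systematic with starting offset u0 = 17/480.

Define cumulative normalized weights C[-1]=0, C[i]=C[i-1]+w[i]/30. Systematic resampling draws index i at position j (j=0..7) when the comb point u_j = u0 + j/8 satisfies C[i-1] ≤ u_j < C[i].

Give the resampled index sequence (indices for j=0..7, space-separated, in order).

C = [7/30, 3/10, 7/15, 2/3, 2/3, 5/6, 5/6, 1]
j=0: u_0=17/480 ∈ [0, 7/30) → index 0
j=1: u_1=77/480 ∈ [0, 7/30) → index 0
j=2: u_2=137/480 ∈ [7/30, 3/10) → index 1
j=3: u_3=197/480 ∈ [3/10, 7/15) → index 2
j=4: u_4=257/480 ∈ [7/15, 2/3) → index 3
j=5: u_5=317/480 ∈ [7/15, 2/3) → index 3
j=6: u_6=377/480 ∈ [2/3, 5/6) → index 5
j=7: u_7=437/480 ∈ [5/6, 1) → index 7

0 0 1 2 3 3 5 7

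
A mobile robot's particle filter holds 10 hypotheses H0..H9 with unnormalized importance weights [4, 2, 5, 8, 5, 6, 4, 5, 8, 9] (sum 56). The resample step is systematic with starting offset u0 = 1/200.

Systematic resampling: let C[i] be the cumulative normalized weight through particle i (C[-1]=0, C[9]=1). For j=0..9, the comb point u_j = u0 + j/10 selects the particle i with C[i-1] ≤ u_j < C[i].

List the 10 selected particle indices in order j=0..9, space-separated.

0 1 3 3 4 5 6 8 8 9

C = [1/14, 3/28, 11/56, 19/56, 3/7, 15/28, 17/28, 39/56, 47/56, 1]
j=0: u_0=1/200 ∈ [0, 1/14) → index 0
j=1: u_1=21/200 ∈ [1/14, 3/28) → index 1
j=2: u_2=41/200 ∈ [11/56, 19/56) → index 3
j=3: u_3=61/200 ∈ [11/56, 19/56) → index 3
j=4: u_4=81/200 ∈ [19/56, 3/7) → index 4
j=5: u_5=101/200 ∈ [3/7, 15/28) → index 5
j=6: u_6=121/200 ∈ [15/28, 17/28) → index 6
j=7: u_7=141/200 ∈ [39/56, 47/56) → index 8
j=8: u_8=161/200 ∈ [39/56, 47/56) → index 8
j=9: u_9=181/200 ∈ [47/56, 1) → index 9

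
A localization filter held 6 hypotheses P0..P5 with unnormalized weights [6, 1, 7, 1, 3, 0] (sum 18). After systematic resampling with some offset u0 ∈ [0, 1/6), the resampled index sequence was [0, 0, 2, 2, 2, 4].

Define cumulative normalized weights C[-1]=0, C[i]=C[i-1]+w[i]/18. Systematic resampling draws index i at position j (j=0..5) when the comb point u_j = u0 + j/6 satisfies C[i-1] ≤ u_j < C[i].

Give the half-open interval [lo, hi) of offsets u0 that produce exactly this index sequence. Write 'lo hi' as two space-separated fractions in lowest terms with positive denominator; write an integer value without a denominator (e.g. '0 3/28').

C = [1/3, 7/18, 7/9, 5/6, 1, 1]
j=0 picked index 0: u0 ∈ [0, 1/3)
j=1 picked index 0: u0 ∈ [-1/6, 1/6)
j=2 picked index 2: u0 ∈ [1/18, 4/9)
j=3 picked index 2: u0 ∈ [-1/9, 5/18)
j=4 picked index 2: u0 ∈ [-5/18, 1/9)
j=5 picked index 4: u0 ∈ [0, 1/6)
intersection: [1/18, 1/9)

1/18 1/9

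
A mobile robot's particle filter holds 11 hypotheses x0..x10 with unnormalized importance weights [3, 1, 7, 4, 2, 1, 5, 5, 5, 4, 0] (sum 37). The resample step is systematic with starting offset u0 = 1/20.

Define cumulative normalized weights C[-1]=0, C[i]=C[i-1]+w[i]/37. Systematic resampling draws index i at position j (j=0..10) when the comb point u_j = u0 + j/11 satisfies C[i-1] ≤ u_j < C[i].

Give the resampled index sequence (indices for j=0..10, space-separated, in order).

C = [3/37, 4/37, 11/37, 15/37, 17/37, 18/37, 23/37, 28/37, 33/37, 1, 1]
j=0: u_0=1/20 ∈ [0, 3/37) → index 0
j=1: u_1=31/220 ∈ [4/37, 11/37) → index 2
j=2: u_2=51/220 ∈ [4/37, 11/37) → index 2
j=3: u_3=71/220 ∈ [11/37, 15/37) → index 3
j=4: u_4=91/220 ∈ [15/37, 17/37) → index 4
j=5: u_5=111/220 ∈ [18/37, 23/37) → index 6
j=6: u_6=131/220 ∈ [18/37, 23/37) → index 6
j=7: u_7=151/220 ∈ [23/37, 28/37) → index 7
j=8: u_8=171/220 ∈ [28/37, 33/37) → index 8
j=9: u_9=191/220 ∈ [28/37, 33/37) → index 8
j=10: u_10=211/220 ∈ [33/37, 1) → index 9

0 2 2 3 4 6 6 7 8 8 9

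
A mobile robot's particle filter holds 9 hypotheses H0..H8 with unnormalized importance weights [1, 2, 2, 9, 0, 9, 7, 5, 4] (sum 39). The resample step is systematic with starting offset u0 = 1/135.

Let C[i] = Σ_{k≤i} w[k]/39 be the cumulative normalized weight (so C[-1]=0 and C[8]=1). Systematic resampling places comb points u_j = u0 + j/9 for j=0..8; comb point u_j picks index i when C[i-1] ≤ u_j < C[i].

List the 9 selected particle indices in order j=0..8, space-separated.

0 2 3 3 5 5 6 7 7

C = [1/39, 1/13, 5/39, 14/39, 14/39, 23/39, 10/13, 35/39, 1]
j=0: u_0=1/135 ∈ [0, 1/39) → index 0
j=1: u_1=16/135 ∈ [1/13, 5/39) → index 2
j=2: u_2=31/135 ∈ [5/39, 14/39) → index 3
j=3: u_3=46/135 ∈ [5/39, 14/39) → index 3
j=4: u_4=61/135 ∈ [14/39, 23/39) → index 5
j=5: u_5=76/135 ∈ [14/39, 23/39) → index 5
j=6: u_6=91/135 ∈ [23/39, 10/13) → index 6
j=7: u_7=106/135 ∈ [10/13, 35/39) → index 7
j=8: u_8=121/135 ∈ [10/13, 35/39) → index 7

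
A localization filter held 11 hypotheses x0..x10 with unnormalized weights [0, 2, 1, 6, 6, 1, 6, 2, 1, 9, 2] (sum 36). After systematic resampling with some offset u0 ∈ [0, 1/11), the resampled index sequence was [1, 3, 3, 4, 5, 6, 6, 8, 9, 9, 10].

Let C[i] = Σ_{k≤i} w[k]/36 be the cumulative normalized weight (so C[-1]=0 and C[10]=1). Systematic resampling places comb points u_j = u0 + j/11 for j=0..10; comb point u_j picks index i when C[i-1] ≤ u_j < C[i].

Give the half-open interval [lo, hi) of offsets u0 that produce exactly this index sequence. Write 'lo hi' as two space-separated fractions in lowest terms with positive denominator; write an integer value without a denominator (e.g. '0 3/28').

7/132 1/18

C = [0, 1/18, 1/12, 1/4, 5/12, 4/9, 11/18, 2/3, 25/36, 17/18, 1]
j=0 picked index 1: u0 ∈ [0, 1/18)
j=1 picked index 3: u0 ∈ [-1/132, 7/44)
j=2 picked index 3: u0 ∈ [-13/132, 3/44)
j=3 picked index 4: u0 ∈ [-1/44, 19/132)
j=4 picked index 5: u0 ∈ [7/132, 8/99)
j=5 picked index 6: u0 ∈ [-1/99, 31/198)
j=6 picked index 6: u0 ∈ [-10/99, 13/198)
j=7 picked index 8: u0 ∈ [1/33, 23/396)
j=8 picked index 9: u0 ∈ [-13/396, 43/198)
j=9 picked index 9: u0 ∈ [-49/396, 25/198)
j=10 picked index 10: u0 ∈ [7/198, 1/11)
intersection: [7/132, 1/18)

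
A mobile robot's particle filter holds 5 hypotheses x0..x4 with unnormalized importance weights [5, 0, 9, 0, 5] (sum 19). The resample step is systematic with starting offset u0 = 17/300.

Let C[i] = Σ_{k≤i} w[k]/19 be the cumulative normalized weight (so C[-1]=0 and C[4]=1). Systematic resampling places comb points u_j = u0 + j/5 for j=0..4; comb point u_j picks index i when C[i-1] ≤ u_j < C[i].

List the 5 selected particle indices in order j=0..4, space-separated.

0 0 2 2 4

C = [5/19, 5/19, 14/19, 14/19, 1]
j=0: u_0=17/300 ∈ [0, 5/19) → index 0
j=1: u_1=77/300 ∈ [0, 5/19) → index 0
j=2: u_2=137/300 ∈ [5/19, 14/19) → index 2
j=3: u_3=197/300 ∈ [5/19, 14/19) → index 2
j=4: u_4=257/300 ∈ [14/19, 1) → index 4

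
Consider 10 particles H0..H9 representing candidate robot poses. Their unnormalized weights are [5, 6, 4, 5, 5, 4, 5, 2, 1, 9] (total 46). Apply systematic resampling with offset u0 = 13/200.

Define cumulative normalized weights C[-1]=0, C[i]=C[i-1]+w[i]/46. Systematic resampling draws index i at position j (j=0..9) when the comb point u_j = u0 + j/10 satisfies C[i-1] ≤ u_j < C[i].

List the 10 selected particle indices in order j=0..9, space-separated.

0 1 2 3 4 5 6 7 9 9

C = [5/46, 11/46, 15/46, 10/23, 25/46, 29/46, 17/23, 18/23, 37/46, 1]
j=0: u_0=13/200 ∈ [0, 5/46) → index 0
j=1: u_1=33/200 ∈ [5/46, 11/46) → index 1
j=2: u_2=53/200 ∈ [11/46, 15/46) → index 2
j=3: u_3=73/200 ∈ [15/46, 10/23) → index 3
j=4: u_4=93/200 ∈ [10/23, 25/46) → index 4
j=5: u_5=113/200 ∈ [25/46, 29/46) → index 5
j=6: u_6=133/200 ∈ [29/46, 17/23) → index 6
j=7: u_7=153/200 ∈ [17/23, 18/23) → index 7
j=8: u_8=173/200 ∈ [37/46, 1) → index 9
j=9: u_9=193/200 ∈ [37/46, 1) → index 9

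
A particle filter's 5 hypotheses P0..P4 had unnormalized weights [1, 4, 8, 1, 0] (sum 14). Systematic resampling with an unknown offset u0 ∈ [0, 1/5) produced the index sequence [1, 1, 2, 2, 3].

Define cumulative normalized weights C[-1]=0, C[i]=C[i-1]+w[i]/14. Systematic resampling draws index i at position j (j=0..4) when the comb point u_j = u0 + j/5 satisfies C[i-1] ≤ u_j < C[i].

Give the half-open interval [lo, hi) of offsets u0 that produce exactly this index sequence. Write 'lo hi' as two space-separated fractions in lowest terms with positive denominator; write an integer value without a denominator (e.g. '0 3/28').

C = [1/14, 5/14, 13/14, 1, 1]
j=0 picked index 1: u0 ∈ [1/14, 5/14)
j=1 picked index 1: u0 ∈ [-9/70, 11/70)
j=2 picked index 2: u0 ∈ [-3/70, 37/70)
j=3 picked index 2: u0 ∈ [-17/70, 23/70)
j=4 picked index 3: u0 ∈ [9/70, 1/5)
intersection: [9/70, 11/70)

9/70 11/70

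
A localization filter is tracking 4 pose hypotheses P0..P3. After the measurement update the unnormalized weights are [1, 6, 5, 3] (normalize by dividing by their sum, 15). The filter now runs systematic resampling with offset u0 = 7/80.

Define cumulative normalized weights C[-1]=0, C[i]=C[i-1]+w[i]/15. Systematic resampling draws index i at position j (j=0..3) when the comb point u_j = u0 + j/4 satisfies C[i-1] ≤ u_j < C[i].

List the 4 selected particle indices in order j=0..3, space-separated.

1 1 2 3

C = [1/15, 7/15, 4/5, 1]
j=0: u_0=7/80 ∈ [1/15, 7/15) → index 1
j=1: u_1=27/80 ∈ [1/15, 7/15) → index 1
j=2: u_2=47/80 ∈ [7/15, 4/5) → index 2
j=3: u_3=67/80 ∈ [4/5, 1) → index 3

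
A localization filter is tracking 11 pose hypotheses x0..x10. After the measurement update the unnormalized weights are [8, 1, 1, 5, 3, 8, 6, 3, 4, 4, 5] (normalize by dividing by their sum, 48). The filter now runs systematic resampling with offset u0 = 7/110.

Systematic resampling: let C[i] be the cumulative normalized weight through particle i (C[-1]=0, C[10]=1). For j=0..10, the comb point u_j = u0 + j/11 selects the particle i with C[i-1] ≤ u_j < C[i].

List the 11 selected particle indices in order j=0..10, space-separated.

C = [1/6, 3/16, 5/24, 5/16, 3/8, 13/24, 2/3, 35/48, 13/16, 43/48, 1]
j=0: u_0=7/110 ∈ [0, 1/6) → index 0
j=1: u_1=17/110 ∈ [0, 1/6) → index 0
j=2: u_2=27/110 ∈ [5/24, 5/16) → index 3
j=3: u_3=37/110 ∈ [5/16, 3/8) → index 4
j=4: u_4=47/110 ∈ [3/8, 13/24) → index 5
j=5: u_5=57/110 ∈ [3/8, 13/24) → index 5
j=6: u_6=67/110 ∈ [13/24, 2/3) → index 6
j=7: u_7=7/10 ∈ [2/3, 35/48) → index 7
j=8: u_8=87/110 ∈ [35/48, 13/16) → index 8
j=9: u_9=97/110 ∈ [13/16, 43/48) → index 9
j=10: u_10=107/110 ∈ [43/48, 1) → index 10

0 0 3 4 5 5 6 7 8 9 10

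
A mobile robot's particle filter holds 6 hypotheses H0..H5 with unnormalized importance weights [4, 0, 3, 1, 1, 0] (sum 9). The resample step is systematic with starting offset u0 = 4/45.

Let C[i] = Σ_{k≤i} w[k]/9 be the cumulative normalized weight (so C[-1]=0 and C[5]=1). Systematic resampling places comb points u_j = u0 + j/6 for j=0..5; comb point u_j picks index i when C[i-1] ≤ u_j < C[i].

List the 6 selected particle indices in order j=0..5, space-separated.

C = [4/9, 4/9, 7/9, 8/9, 1, 1]
j=0: u_0=4/45 ∈ [0, 4/9) → index 0
j=1: u_1=23/90 ∈ [0, 4/9) → index 0
j=2: u_2=19/45 ∈ [0, 4/9) → index 0
j=3: u_3=53/90 ∈ [4/9, 7/9) → index 2
j=4: u_4=34/45 ∈ [4/9, 7/9) → index 2
j=5: u_5=83/90 ∈ [8/9, 1) → index 4

0 0 0 2 2 4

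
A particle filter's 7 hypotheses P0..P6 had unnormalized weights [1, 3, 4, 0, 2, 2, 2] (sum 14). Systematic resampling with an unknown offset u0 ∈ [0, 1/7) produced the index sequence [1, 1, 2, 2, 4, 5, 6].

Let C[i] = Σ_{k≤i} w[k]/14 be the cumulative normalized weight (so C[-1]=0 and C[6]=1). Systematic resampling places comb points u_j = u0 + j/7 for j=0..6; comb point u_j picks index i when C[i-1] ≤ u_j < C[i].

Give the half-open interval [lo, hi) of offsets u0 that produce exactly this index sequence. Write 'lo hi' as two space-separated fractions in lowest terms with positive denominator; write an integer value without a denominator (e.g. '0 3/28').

C = [1/14, 2/7, 4/7, 4/7, 5/7, 6/7, 1]
j=0 picked index 1: u0 ∈ [1/14, 2/7)
j=1 picked index 1: u0 ∈ [-1/14, 1/7)
j=2 picked index 2: u0 ∈ [0, 2/7)
j=3 picked index 2: u0 ∈ [-1/7, 1/7)
j=4 picked index 4: u0 ∈ [0, 1/7)
j=5 picked index 5: u0 ∈ [0, 1/7)
j=6 picked index 6: u0 ∈ [0, 1/7)
intersection: [1/14, 1/7)

1/14 1/7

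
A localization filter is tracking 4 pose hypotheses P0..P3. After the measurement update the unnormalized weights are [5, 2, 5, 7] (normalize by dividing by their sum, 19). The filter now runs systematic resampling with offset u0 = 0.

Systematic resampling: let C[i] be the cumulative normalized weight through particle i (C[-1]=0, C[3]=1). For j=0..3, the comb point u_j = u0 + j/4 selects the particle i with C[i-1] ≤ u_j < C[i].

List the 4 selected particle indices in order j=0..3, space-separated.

0 0 2 3

C = [5/19, 7/19, 12/19, 1]
j=0: u_0=0 ∈ [0, 5/19) → index 0
j=1: u_1=1/4 ∈ [0, 5/19) → index 0
j=2: u_2=1/2 ∈ [7/19, 12/19) → index 2
j=3: u_3=3/4 ∈ [12/19, 1) → index 3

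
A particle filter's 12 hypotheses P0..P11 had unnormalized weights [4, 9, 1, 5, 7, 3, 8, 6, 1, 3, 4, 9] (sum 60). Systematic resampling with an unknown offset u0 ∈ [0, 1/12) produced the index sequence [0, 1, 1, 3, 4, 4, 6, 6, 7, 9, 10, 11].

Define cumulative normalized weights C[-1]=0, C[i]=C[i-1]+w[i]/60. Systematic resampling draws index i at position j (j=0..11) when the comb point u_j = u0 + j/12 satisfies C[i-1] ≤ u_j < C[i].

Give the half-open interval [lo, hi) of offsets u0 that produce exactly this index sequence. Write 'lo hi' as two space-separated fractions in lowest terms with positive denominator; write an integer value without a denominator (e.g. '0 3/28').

C = [1/15, 13/60, 7/30, 19/60, 13/30, 29/60, 37/60, 43/60, 11/15, 47/60, 17/20, 1]
j=0 picked index 0: u0 ∈ [0, 1/15)
j=1 picked index 1: u0 ∈ [-1/60, 2/15)
j=2 picked index 1: u0 ∈ [-1/10, 1/20)
j=3 picked index 3: u0 ∈ [-1/60, 1/15)
j=4 picked index 4: u0 ∈ [-1/60, 1/10)
j=5 picked index 4: u0 ∈ [-1/10, 1/60)
j=6 picked index 6: u0 ∈ [-1/60, 7/60)
j=7 picked index 6: u0 ∈ [-1/10, 1/30)
j=8 picked index 7: u0 ∈ [-1/20, 1/20)
j=9 picked index 9: u0 ∈ [-1/60, 1/30)
j=10 picked index 10: u0 ∈ [-1/20, 1/60)
j=11 picked index 11: u0 ∈ [-1/15, 1/12)
intersection: [0, 1/60)

0 1/60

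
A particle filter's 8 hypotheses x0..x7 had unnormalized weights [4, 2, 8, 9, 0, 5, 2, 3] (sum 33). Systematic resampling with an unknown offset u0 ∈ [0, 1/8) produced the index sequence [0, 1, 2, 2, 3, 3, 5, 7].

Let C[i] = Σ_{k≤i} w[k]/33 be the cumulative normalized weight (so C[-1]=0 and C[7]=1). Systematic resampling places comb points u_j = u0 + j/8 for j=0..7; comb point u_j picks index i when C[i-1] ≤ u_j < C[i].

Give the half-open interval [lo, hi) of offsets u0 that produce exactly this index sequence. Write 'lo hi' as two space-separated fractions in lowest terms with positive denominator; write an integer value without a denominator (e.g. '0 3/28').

C = [4/33, 2/11, 14/33, 23/33, 23/33, 28/33, 10/11, 1]
j=0 picked index 0: u0 ∈ [0, 4/33)
j=1 picked index 1: u0 ∈ [-1/264, 5/88)
j=2 picked index 2: u0 ∈ [-3/44, 23/132)
j=3 picked index 2: u0 ∈ [-17/88, 13/264)
j=4 picked index 3: u0 ∈ [-5/66, 13/66)
j=5 picked index 3: u0 ∈ [-53/264, 19/264)
j=6 picked index 5: u0 ∈ [-7/132, 13/132)
j=7 picked index 7: u0 ∈ [3/88, 1/8)
intersection: [3/88, 13/264)

3/88 13/264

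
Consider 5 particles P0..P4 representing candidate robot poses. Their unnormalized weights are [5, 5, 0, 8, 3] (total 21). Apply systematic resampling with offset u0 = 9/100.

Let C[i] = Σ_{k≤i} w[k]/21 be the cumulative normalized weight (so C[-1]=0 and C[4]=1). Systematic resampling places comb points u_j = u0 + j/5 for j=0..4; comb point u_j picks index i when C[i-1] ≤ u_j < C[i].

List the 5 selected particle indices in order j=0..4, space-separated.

0 1 3 3 4

C = [5/21, 10/21, 10/21, 6/7, 1]
j=0: u_0=9/100 ∈ [0, 5/21) → index 0
j=1: u_1=29/100 ∈ [5/21, 10/21) → index 1
j=2: u_2=49/100 ∈ [10/21, 6/7) → index 3
j=3: u_3=69/100 ∈ [10/21, 6/7) → index 3
j=4: u_4=89/100 ∈ [6/7, 1) → index 4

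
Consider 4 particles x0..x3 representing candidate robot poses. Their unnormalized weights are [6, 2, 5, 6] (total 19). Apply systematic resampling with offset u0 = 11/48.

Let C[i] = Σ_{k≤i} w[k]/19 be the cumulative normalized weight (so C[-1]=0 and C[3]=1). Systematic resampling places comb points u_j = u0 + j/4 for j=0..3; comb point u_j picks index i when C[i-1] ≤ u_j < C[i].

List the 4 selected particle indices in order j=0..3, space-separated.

C = [6/19, 8/19, 13/19, 1]
j=0: u_0=11/48 ∈ [0, 6/19) → index 0
j=1: u_1=23/48 ∈ [8/19, 13/19) → index 2
j=2: u_2=35/48 ∈ [13/19, 1) → index 3
j=3: u_3=47/48 ∈ [13/19, 1) → index 3

0 2 3 3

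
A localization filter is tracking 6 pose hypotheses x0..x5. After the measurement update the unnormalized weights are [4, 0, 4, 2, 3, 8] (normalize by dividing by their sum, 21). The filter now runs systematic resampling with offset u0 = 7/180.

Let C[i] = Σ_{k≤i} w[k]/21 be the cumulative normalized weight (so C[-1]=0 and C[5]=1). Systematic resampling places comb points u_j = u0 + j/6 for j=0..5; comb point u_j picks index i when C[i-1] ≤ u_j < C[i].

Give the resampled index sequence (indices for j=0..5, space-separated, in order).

C = [4/21, 4/21, 8/21, 10/21, 13/21, 1]
j=0: u_0=7/180 ∈ [0, 4/21) → index 0
j=1: u_1=37/180 ∈ [4/21, 8/21) → index 2
j=2: u_2=67/180 ∈ [4/21, 8/21) → index 2
j=3: u_3=97/180 ∈ [10/21, 13/21) → index 4
j=4: u_4=127/180 ∈ [13/21, 1) → index 5
j=5: u_5=157/180 ∈ [13/21, 1) → index 5

0 2 2 4 5 5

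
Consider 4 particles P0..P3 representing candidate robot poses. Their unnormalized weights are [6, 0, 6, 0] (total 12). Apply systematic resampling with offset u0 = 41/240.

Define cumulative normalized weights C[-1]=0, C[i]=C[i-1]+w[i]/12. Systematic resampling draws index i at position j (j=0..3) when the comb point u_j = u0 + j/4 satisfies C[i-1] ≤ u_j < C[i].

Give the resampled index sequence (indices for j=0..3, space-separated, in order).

0 0 2 2

C = [1/2, 1/2, 1, 1]
j=0: u_0=41/240 ∈ [0, 1/2) → index 0
j=1: u_1=101/240 ∈ [0, 1/2) → index 0
j=2: u_2=161/240 ∈ [1/2, 1) → index 2
j=3: u_3=221/240 ∈ [1/2, 1) → index 2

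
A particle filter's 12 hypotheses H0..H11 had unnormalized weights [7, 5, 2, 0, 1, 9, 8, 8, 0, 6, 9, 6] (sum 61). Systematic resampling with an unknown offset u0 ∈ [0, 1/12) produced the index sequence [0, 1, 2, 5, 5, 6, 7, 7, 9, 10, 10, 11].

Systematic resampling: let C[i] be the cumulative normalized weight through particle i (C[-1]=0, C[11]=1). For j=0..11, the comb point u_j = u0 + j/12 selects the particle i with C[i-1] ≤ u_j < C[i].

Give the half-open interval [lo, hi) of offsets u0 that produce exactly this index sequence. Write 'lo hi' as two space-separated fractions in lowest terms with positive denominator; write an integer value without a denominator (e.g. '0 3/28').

23/732 11/183

C = [7/61, 12/61, 14/61, 14/61, 15/61, 24/61, 32/61, 40/61, 40/61, 46/61, 55/61, 1]
j=0 picked index 0: u0 ∈ [0, 7/61)
j=1 picked index 1: u0 ∈ [23/732, 83/732)
j=2 picked index 2: u0 ∈ [11/366, 23/366)
j=3 picked index 5: u0 ∈ [-1/244, 35/244)
j=4 picked index 5: u0 ∈ [-16/183, 11/183)
j=5 picked index 6: u0 ∈ [-17/732, 79/732)
j=6 picked index 7: u0 ∈ [3/122, 19/122)
j=7 picked index 7: u0 ∈ [-43/732, 53/732)
j=8 picked index 9: u0 ∈ [-2/183, 16/183)
j=9 picked index 10: u0 ∈ [1/244, 37/244)
j=10 picked index 10: u0 ∈ [-29/366, 25/366)
j=11 picked index 11: u0 ∈ [-11/732, 1/12)
intersection: [23/732, 11/183)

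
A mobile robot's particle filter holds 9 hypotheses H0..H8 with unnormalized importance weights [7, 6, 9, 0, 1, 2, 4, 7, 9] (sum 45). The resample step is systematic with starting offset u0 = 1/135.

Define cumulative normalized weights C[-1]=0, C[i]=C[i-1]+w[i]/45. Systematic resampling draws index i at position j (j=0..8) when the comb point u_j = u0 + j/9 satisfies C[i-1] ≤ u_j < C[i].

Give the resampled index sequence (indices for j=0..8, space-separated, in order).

C = [7/45, 13/45, 22/45, 22/45, 23/45, 5/9, 29/45, 4/5, 1]
j=0: u_0=1/135 ∈ [0, 7/45) → index 0
j=1: u_1=16/135 ∈ [0, 7/45) → index 0
j=2: u_2=31/135 ∈ [7/45, 13/45) → index 1
j=3: u_3=46/135 ∈ [13/45, 22/45) → index 2
j=4: u_4=61/135 ∈ [13/45, 22/45) → index 2
j=5: u_5=76/135 ∈ [5/9, 29/45) → index 6
j=6: u_6=91/135 ∈ [29/45, 4/5) → index 7
j=7: u_7=106/135 ∈ [29/45, 4/5) → index 7
j=8: u_8=121/135 ∈ [4/5, 1) → index 8

0 0 1 2 2 6 7 7 8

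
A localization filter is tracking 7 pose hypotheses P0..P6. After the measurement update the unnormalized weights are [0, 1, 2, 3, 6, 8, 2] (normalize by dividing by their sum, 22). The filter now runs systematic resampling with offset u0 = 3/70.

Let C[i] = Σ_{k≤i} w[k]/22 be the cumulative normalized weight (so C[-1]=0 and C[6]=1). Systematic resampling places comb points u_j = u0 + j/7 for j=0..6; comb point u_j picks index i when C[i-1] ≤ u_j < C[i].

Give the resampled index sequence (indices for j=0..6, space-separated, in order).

1 3 4 4 5 5 5

C = [0, 1/22, 3/22, 3/11, 6/11, 10/11, 1]
j=0: u_0=3/70 ∈ [0, 1/22) → index 1
j=1: u_1=13/70 ∈ [3/22, 3/11) → index 3
j=2: u_2=23/70 ∈ [3/11, 6/11) → index 4
j=3: u_3=33/70 ∈ [3/11, 6/11) → index 4
j=4: u_4=43/70 ∈ [6/11, 10/11) → index 5
j=5: u_5=53/70 ∈ [6/11, 10/11) → index 5
j=6: u_6=9/10 ∈ [6/11, 10/11) → index 5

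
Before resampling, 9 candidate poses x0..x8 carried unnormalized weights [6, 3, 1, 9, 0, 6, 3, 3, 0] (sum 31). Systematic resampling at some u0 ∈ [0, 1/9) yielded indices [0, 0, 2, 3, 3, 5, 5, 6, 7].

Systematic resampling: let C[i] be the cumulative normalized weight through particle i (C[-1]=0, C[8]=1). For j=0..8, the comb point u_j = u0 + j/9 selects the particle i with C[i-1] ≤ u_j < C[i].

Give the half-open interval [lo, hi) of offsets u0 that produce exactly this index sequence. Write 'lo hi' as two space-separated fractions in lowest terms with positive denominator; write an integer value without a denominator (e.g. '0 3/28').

19/279 23/279

C = [6/31, 9/31, 10/31, 19/31, 19/31, 25/31, 28/31, 1, 1]
j=0 picked index 0: u0 ∈ [0, 6/31)
j=1 picked index 0: u0 ∈ [-1/9, 23/279)
j=2 picked index 2: u0 ∈ [19/279, 28/279)
j=3 picked index 3: u0 ∈ [-1/93, 26/93)
j=4 picked index 3: u0 ∈ [-34/279, 47/279)
j=5 picked index 5: u0 ∈ [16/279, 70/279)
j=6 picked index 5: u0 ∈ [-5/93, 13/93)
j=7 picked index 6: u0 ∈ [8/279, 35/279)
j=8 picked index 7: u0 ∈ [4/279, 1/9)
intersection: [19/279, 23/279)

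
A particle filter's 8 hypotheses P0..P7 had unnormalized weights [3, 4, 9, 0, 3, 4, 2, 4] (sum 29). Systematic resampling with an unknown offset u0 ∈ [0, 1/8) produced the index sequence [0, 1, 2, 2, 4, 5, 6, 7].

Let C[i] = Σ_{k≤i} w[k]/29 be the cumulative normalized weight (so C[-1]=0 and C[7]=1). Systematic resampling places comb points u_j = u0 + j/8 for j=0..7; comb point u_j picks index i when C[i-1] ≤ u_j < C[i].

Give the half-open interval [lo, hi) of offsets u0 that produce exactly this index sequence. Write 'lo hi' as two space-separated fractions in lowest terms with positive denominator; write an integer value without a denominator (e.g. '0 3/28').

C = [3/29, 7/29, 16/29, 16/29, 19/29, 23/29, 25/29, 1]
j=0 picked index 0: u0 ∈ [0, 3/29)
j=1 picked index 1: u0 ∈ [-5/232, 27/232)
j=2 picked index 2: u0 ∈ [-1/116, 35/116)
j=3 picked index 2: u0 ∈ [-31/232, 41/232)
j=4 picked index 4: u0 ∈ [3/58, 9/58)
j=5 picked index 5: u0 ∈ [7/232, 39/232)
j=6 picked index 6: u0 ∈ [5/116, 13/116)
j=7 picked index 7: u0 ∈ [-3/232, 1/8)
intersection: [3/58, 3/29)

3/58 3/29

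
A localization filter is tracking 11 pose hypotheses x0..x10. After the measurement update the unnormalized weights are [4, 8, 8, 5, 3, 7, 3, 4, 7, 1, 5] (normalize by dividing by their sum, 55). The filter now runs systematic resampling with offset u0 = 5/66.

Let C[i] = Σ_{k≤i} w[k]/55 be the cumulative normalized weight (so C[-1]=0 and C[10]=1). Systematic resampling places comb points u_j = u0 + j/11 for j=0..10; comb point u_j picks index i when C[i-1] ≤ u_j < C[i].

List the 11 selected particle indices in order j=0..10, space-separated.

C = [4/55, 12/55, 4/11, 5/11, 28/55, 7/11, 38/55, 42/55, 49/55, 10/11, 1]
j=0: u_0=5/66 ∈ [4/55, 12/55) → index 1
j=1: u_1=1/6 ∈ [4/55, 12/55) → index 1
j=2: u_2=17/66 ∈ [12/55, 4/11) → index 2
j=3: u_3=23/66 ∈ [12/55, 4/11) → index 2
j=4: u_4=29/66 ∈ [4/11, 5/11) → index 3
j=5: u_5=35/66 ∈ [28/55, 7/11) → index 5
j=6: u_6=41/66 ∈ [28/55, 7/11) → index 5
j=7: u_7=47/66 ∈ [38/55, 42/55) → index 7
j=8: u_8=53/66 ∈ [42/55, 49/55) → index 8
j=9: u_9=59/66 ∈ [49/55, 10/11) → index 9
j=10: u_10=65/66 ∈ [10/11, 1) → index 10

1 1 2 2 3 5 5 7 8 9 10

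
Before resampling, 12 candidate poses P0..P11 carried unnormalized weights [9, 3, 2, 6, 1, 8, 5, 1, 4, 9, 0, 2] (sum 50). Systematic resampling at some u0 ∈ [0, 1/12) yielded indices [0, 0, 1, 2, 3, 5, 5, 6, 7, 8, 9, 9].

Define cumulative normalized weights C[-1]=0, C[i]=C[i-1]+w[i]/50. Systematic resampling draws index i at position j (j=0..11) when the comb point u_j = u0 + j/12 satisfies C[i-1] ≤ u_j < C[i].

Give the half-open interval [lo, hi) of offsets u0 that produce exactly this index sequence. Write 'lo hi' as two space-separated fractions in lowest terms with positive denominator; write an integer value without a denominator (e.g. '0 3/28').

1/75 3/100

C = [9/50, 6/25, 7/25, 2/5, 21/50, 29/50, 17/25, 7/10, 39/50, 24/25, 24/25, 1]
j=0 picked index 0: u0 ∈ [0, 9/50)
j=1 picked index 0: u0 ∈ [-1/12, 29/300)
j=2 picked index 1: u0 ∈ [1/75, 11/150)
j=3 picked index 2: u0 ∈ [-1/100, 3/100)
j=4 picked index 3: u0 ∈ [-4/75, 1/15)
j=5 picked index 5: u0 ∈ [1/300, 49/300)
j=6 picked index 5: u0 ∈ [-2/25, 2/25)
j=7 picked index 6: u0 ∈ [-1/300, 29/300)
j=8 picked index 7: u0 ∈ [1/75, 1/30)
j=9 picked index 8: u0 ∈ [-1/20, 3/100)
j=10 picked index 9: u0 ∈ [-4/75, 19/150)
j=11 picked index 9: u0 ∈ [-41/300, 13/300)
intersection: [1/75, 3/100)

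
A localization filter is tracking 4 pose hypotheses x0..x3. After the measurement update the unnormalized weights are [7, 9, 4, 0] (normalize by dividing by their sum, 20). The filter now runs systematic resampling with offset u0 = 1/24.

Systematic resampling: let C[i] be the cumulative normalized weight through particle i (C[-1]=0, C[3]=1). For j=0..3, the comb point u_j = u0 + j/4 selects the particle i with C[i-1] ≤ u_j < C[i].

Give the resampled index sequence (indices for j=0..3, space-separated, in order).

0 0 1 1

C = [7/20, 4/5, 1, 1]
j=0: u_0=1/24 ∈ [0, 7/20) → index 0
j=1: u_1=7/24 ∈ [0, 7/20) → index 0
j=2: u_2=13/24 ∈ [7/20, 4/5) → index 1
j=3: u_3=19/24 ∈ [7/20, 4/5) → index 1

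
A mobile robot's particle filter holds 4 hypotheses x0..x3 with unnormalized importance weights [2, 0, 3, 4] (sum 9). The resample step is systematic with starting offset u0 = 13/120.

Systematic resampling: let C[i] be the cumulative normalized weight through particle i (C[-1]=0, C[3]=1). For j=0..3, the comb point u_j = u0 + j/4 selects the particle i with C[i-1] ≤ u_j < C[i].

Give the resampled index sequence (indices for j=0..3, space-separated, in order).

0 2 3 3

C = [2/9, 2/9, 5/9, 1]
j=0: u_0=13/120 ∈ [0, 2/9) → index 0
j=1: u_1=43/120 ∈ [2/9, 5/9) → index 2
j=2: u_2=73/120 ∈ [5/9, 1) → index 3
j=3: u_3=103/120 ∈ [5/9, 1) → index 3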